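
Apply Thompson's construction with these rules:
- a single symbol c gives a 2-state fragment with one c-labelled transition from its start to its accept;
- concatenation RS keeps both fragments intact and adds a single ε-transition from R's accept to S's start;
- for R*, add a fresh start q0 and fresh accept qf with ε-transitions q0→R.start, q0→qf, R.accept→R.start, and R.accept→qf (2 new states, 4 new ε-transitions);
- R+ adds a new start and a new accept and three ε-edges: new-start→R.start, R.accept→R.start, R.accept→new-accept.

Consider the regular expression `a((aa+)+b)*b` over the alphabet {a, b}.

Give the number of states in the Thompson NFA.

Recursing over subexpressions:
Each of the 5 symbol leaves contributes a 2-state fragment.
  a+ → 4 states
  aa+ → 6 states
  (aa+)+ → 8 states
  (aa+)+b → 10 states
  ((aa+)+b)* → 12 states
  a((aa+)+b)*b → 16 states

16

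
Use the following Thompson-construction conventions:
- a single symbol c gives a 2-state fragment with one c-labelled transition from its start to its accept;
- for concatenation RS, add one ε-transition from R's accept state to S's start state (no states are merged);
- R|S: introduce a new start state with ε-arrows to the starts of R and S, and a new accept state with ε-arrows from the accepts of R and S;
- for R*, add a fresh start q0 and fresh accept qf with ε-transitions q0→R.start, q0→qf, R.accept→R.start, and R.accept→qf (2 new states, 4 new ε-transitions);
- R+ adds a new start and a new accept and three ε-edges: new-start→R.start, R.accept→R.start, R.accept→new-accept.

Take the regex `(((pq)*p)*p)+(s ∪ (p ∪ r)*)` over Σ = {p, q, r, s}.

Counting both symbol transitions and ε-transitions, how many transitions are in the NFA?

34

Building bottom-up:
Each of the 7 symbol leaves contributes 1 transition (1 symbol, 0 ε).
  pq = 3 transitions (2 symbol, 1 ε)
  (pq)* = 7 transitions (2 symbol, 5 ε)
  (pq)*p = 9 transitions (3 symbol, 6 ε)
  ((pq)*p)* = 13 transitions (3 symbol, 10 ε)
  ((pq)*p)*p = 15 transitions (4 symbol, 11 ε)
  (((pq)*p)*p)+ = 18 transitions (4 symbol, 14 ε)
  p ∪ r = 6 transitions (2 symbol, 4 ε)
  (p ∪ r)* = 10 transitions (2 symbol, 8 ε)
  s ∪ (p ∪ r)* = 15 transitions (3 symbol, 12 ε)
  (((pq)*p)*p)+(s ∪ (p ∪ r)*) = 34 transitions (7 symbol, 27 ε)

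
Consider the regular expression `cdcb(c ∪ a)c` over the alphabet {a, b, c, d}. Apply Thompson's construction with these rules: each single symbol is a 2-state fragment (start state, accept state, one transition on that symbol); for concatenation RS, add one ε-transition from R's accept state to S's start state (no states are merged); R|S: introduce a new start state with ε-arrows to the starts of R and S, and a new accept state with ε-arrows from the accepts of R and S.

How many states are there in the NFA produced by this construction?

16

Bottom-up over the parse tree:
Each of the 7 symbol leaves contributes a 2-state fragment.
  c ∪ a → 6 states
  cdcb(c ∪ a)c → 16 states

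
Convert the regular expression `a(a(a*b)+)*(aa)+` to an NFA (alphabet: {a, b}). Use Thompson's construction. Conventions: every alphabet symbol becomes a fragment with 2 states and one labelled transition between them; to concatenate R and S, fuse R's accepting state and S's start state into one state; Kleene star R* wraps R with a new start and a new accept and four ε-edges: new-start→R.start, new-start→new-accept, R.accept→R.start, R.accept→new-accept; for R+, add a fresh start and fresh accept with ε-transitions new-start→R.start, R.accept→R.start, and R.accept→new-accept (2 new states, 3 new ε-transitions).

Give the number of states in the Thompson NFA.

Bottom-up over the parse tree:
Each of the 6 symbol leaves contributes a 2-state fragment.
  a* = 4 states
  a*b = 5 states
  (a*b)+ = 7 states
  a(a*b)+ = 8 states
  (a(a*b)+)* = 10 states
  aa = 3 states
  (aa)+ = 5 states
  a(a(a*b)+)*(aa)+ = 15 states

15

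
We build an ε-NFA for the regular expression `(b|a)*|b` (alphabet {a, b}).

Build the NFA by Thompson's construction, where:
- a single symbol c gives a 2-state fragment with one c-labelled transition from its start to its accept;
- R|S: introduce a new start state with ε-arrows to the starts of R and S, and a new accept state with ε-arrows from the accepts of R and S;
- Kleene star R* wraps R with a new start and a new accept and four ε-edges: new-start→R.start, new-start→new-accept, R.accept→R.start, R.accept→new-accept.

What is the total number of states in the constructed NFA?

Building bottom-up:
Each of the 3 symbol leaves contributes a 2-state fragment.
  b|a → 6 states
  (b|a)* → 8 states
  (b|a)*|b → 12 states

12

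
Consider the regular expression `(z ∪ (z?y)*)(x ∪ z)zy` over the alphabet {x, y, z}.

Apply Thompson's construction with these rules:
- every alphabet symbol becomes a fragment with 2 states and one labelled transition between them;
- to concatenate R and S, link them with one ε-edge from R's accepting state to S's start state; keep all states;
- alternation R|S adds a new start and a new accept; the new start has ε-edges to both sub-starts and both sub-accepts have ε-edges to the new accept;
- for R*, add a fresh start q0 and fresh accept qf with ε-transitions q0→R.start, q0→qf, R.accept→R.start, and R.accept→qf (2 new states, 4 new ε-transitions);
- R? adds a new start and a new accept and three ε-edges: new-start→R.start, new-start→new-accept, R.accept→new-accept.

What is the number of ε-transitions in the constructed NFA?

Bottom-up over the parse tree:
Each of the 7 symbol leaves contributes 0 ε-transitions.
  z? = 3 ε-transitions
  z?y = 4 ε-transitions
  (z?y)* = 8 ε-transitions
  z ∪ (z?y)* = 12 ε-transitions
  x ∪ z = 4 ε-transitions
  (z ∪ (z?y)*)(x ∪ z)zy = 19 ε-transitions

19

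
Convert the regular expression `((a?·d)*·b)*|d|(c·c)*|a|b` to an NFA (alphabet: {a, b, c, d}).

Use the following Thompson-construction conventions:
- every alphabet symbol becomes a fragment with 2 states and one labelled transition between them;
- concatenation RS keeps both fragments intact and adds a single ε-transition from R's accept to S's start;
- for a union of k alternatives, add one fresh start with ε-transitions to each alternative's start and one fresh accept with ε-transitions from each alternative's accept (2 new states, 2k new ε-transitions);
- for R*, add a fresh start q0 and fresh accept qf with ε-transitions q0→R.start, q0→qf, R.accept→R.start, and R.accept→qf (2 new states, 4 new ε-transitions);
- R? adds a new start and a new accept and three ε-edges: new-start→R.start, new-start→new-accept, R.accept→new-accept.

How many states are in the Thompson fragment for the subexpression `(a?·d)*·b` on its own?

Fragment for `(a?·d)*·b`:
Each of the 3 symbol leaves contributes a 2-state fragment.
  a? = 4 states
  a?·d = 6 states
  (a?·d)* = 8 states
  (a?·d)*·b = 10 states

10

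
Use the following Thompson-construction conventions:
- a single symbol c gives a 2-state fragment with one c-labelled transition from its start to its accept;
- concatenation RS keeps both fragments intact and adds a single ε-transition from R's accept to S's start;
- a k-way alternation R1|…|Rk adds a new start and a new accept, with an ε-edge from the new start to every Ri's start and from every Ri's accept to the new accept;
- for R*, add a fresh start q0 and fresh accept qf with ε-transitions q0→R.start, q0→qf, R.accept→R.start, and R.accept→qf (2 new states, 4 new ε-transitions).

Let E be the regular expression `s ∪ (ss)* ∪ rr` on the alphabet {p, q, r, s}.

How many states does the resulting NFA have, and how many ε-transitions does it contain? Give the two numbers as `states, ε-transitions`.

14, 12

Recursing over subexpressions:
Each of the 5 symbol leaves contributes 2 states and 0 ε-transitions.
  ss = 4 states, 1 ε-transition
  (ss)* = 6 states, 5 ε-transitions
  rr = 4 states, 1 ε-transition
  s ∪ (ss)* ∪ rr = 14 states, 12 ε-transitions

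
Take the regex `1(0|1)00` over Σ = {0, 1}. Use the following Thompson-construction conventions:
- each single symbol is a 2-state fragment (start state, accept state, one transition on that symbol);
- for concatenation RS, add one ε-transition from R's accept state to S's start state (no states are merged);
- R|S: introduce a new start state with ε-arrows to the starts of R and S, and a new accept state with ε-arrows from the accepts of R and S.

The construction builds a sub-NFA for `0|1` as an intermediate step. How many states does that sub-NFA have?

6

Fragment for `0|1`:
Each of the 2 symbol leaves contributes a 2-state fragment.
  0|1 = 6 states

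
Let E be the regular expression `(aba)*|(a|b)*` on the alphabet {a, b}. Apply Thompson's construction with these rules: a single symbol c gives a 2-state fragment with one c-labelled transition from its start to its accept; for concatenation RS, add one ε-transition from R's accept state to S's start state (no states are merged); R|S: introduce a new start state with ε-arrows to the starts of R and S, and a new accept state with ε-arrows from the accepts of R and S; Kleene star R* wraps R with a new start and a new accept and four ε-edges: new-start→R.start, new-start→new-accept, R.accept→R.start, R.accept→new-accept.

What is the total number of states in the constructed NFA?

18

Bottom-up over the parse tree:
Each of the 5 symbol leaves contributes a 2-state fragment.
  aba → 6 states
  (aba)* → 8 states
  a|b → 6 states
  (a|b)* → 8 states
  (aba)*|(a|b)* → 18 states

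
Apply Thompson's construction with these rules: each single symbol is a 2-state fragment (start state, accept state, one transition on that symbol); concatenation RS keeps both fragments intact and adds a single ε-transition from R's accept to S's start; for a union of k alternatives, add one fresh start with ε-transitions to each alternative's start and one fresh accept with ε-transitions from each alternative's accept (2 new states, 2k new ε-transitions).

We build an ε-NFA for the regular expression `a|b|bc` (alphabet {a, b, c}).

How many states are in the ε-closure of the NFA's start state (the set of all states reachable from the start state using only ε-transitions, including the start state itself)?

Let C(F) = |ε-closure(F.start)| within fragment F, and note whether F accepts ε. Symbol fragments have C = 1 and do not accept ε. Then:
  bc — |ε-closure| equals the left operand's closure size = 1 (its accept is not ε-reachable, so the closure stops there)
  a|b|bc — new start ε-reaches every alternative's start; none of them accept ε, so the new accept is not reached: |ε-closure| = 1 + 1 + 1 + 1 = 4

4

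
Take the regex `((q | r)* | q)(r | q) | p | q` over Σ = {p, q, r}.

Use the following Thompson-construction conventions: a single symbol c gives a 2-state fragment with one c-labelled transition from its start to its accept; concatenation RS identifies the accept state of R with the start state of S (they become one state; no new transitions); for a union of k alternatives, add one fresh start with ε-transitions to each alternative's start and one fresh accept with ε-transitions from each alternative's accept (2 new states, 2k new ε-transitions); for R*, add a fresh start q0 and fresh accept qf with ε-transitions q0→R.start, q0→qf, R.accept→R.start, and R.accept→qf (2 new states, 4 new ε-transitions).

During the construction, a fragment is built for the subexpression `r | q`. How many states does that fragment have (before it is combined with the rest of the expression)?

6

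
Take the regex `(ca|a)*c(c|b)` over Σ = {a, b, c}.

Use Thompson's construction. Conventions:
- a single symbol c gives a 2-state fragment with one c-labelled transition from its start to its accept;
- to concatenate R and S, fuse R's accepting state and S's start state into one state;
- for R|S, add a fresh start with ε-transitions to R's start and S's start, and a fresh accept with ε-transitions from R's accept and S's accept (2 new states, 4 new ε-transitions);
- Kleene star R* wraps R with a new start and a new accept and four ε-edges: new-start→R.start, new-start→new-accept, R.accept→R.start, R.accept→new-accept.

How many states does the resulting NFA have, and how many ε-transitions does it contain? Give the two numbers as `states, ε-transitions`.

15, 12

Building bottom-up:
Each of the 6 symbol leaves contributes 2 states and 0 ε-transitions.
  ca → 3 states, 0 ε-transitions
  ca|a → 7 states, 4 ε-transitions
  (ca|a)* → 9 states, 8 ε-transitions
  c|b → 6 states, 4 ε-transitions
  (ca|a)*c(c|b) → 15 states, 12 ε-transitions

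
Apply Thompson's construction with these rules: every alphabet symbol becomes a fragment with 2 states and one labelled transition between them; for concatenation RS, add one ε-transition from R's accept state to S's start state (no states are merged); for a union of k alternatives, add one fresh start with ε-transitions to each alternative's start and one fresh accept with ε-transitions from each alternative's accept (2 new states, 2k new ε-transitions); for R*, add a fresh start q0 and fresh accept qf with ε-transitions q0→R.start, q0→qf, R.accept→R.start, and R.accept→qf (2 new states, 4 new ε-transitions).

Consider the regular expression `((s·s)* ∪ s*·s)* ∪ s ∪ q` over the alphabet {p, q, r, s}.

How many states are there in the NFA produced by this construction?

Recursing over subexpressions:
Each of the 6 symbol leaves contributes a 2-state fragment.
  s·s → 4 states
  (s·s)* → 6 states
  s* → 4 states
  s*·s → 6 states
  (s·s)* ∪ s*·s → 14 states
  ((s·s)* ∪ s*·s)* → 16 states
  ((s·s)* ∪ s*·s)* ∪ s ∪ q → 22 states

22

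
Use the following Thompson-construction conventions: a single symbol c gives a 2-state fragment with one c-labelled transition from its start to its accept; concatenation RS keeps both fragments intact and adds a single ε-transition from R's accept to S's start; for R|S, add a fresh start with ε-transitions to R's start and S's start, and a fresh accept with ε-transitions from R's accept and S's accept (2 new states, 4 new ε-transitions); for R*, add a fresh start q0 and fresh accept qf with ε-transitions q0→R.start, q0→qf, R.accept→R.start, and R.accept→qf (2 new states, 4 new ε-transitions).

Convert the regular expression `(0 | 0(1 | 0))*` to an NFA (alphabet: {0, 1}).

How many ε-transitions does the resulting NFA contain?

Bottom-up over the parse tree:
Each of the 4 symbol leaves contributes 0 ε-transitions.
  1 | 0 → 4 ε-transitions
  0(1 | 0) → 5 ε-transitions
  0 | 0(1 | 0) → 9 ε-transitions
  (0 | 0(1 | 0))* → 13 ε-transitions

13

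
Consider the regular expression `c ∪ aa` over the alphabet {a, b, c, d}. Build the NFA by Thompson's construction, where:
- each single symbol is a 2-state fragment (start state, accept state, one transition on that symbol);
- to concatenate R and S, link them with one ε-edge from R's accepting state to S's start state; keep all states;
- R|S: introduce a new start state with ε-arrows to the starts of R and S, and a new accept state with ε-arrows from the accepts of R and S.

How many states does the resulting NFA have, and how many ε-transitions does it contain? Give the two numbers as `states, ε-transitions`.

8, 5

By structural recursion:
Each of the 3 symbol leaves contributes 2 states and 0 ε-transitions.
  aa → 4 states, 1 ε-transition
  c ∪ aa → 8 states, 5 ε-transitions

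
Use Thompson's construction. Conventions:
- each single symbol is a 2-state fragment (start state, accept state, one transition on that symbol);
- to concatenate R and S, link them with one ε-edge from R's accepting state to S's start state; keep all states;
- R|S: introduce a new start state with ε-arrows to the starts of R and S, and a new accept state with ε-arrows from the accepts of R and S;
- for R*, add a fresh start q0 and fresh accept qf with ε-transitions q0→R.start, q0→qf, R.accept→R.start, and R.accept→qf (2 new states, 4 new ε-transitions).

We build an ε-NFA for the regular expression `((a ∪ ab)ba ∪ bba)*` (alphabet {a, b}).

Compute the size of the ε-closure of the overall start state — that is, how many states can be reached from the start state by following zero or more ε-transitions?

7

Work bottom-up. For each fragment F, track |ε-closure(F.start)| and whether F's accept lies in that closure (i.e. whether F accepts ε). A single-symbol fragment has closure size 1 and does not accept ε.
  ab — same as the first factor's closure: |closure| = 1
  a ∪ ab — new start ε-reaches every alternative's start; none of them accept ε, so the new accept is not reached: |closure| = 1 + 1 + 1 = 3
  (a ∪ ab)ba — same as the first factor's closure: |closure| = 3
  bba — same as the first factor's closure: |closure| = 1
  (a ∪ ab)ba ∪ bba — new start ε-reaches every alternative's start; none of them accept ε, so the new accept is not reached: |closure| = 1 + 3 + 1 = 5
  ((a ∪ ab)ba ∪ bba)* — the star's fresh start ε-reaches both the body's start and the fresh accept: |closure| = 2 + 5 = 7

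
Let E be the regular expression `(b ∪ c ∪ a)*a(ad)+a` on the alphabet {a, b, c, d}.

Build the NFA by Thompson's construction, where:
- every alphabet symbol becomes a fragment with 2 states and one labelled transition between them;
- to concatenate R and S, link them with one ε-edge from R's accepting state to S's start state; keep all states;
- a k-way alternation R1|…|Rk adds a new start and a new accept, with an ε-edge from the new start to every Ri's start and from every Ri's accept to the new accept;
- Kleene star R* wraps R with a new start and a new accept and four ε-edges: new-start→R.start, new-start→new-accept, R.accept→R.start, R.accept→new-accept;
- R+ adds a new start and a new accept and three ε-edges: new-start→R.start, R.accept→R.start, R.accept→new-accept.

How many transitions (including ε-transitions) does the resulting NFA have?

24

By structural recursion:
Each of the 7 symbol leaves contributes 1 transition (1 symbol, 0 ε).
  b ∪ c ∪ a — 9 transitions (3 symbol, 6 ε)
  (b ∪ c ∪ a)* — 13 transitions (3 symbol, 10 ε)
  ad — 3 transitions (2 symbol, 1 ε)
  (ad)+ — 6 transitions (2 symbol, 4 ε)
  (b ∪ c ∪ a)*a(ad)+a — 24 transitions (7 symbol, 17 ε)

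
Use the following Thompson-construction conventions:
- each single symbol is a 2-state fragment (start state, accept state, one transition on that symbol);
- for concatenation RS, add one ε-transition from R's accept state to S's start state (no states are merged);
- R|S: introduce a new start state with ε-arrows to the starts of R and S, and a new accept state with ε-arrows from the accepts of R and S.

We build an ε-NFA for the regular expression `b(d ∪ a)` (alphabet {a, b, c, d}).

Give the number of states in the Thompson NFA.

Bottom-up over the parse tree:
Each of the 3 symbol leaves contributes a 2-state fragment.
  d ∪ a : 6 states
  b(d ∪ a) : 8 states

8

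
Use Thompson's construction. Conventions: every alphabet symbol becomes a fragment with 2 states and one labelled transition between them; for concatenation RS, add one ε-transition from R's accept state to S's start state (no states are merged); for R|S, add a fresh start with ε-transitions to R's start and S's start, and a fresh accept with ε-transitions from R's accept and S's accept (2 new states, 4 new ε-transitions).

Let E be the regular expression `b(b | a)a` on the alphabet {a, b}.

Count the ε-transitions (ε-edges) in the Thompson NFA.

6

Building bottom-up:
Each of the 4 symbol leaves contributes 0 ε-transitions.
  b | a : 4 ε-transitions
  b(b | a)a : 6 ε-transitions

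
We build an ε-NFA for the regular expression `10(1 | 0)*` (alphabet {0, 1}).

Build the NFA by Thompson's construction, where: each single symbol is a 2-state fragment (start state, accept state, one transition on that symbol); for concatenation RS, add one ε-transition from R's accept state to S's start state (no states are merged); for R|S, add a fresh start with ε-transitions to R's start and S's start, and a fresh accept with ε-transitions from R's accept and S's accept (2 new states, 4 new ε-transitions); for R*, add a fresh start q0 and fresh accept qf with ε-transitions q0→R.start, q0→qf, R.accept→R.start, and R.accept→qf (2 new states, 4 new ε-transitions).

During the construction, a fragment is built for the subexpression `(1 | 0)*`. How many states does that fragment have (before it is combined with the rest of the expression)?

Fragment for `(1 | 0)*`:
Each of the 2 symbol leaves contributes a 2-state fragment.
  1 | 0 → 6 states
  (1 | 0)* → 8 states

8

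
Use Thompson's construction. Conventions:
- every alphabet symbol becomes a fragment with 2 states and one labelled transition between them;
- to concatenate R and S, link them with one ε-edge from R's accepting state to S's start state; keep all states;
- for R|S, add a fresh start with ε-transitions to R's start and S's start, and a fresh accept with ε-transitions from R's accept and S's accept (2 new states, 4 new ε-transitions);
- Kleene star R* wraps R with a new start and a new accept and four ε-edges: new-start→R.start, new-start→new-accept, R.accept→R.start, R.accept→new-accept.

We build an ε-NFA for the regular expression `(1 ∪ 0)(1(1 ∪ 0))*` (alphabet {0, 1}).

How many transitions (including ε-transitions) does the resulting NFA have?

Bottom-up over the parse tree:
Each of the 5 symbol leaves contributes 1 transition (1 symbol, 0 ε).
  1 ∪ 0 → 6 transitions (2 symbol, 4 ε)
  1 ∪ 0 → 6 transitions (2 symbol, 4 ε)
  1(1 ∪ 0) → 8 transitions (3 symbol, 5 ε)
  (1(1 ∪ 0))* → 12 transitions (3 symbol, 9 ε)
  (1 ∪ 0)(1(1 ∪ 0))* → 19 transitions (5 symbol, 14 ε)

19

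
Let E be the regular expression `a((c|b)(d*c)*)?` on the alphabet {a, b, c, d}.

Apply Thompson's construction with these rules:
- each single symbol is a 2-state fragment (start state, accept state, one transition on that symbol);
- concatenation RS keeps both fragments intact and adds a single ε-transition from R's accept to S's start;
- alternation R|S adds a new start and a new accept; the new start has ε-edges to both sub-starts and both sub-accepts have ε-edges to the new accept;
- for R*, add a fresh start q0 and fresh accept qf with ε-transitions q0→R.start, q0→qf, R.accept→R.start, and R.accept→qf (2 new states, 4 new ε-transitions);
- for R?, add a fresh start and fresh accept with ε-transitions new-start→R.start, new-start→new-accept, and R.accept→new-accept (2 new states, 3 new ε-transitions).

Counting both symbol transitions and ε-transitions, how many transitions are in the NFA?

23

Recursing over subexpressions:
Each of the 5 symbol leaves contributes 1 transition (1 symbol, 0 ε).
  c|b → 6 transitions (2 symbol, 4 ε)
  d* → 5 transitions (1 symbol, 4 ε)
  d*c → 7 transitions (2 symbol, 5 ε)
  (d*c)* → 11 transitions (2 symbol, 9 ε)
  (c|b)(d*c)* → 18 transitions (4 symbol, 14 ε)
  ((c|b)(d*c)*)? → 21 transitions (4 symbol, 17 ε)
  a((c|b)(d*c)*)? → 23 transitions (5 symbol, 18 ε)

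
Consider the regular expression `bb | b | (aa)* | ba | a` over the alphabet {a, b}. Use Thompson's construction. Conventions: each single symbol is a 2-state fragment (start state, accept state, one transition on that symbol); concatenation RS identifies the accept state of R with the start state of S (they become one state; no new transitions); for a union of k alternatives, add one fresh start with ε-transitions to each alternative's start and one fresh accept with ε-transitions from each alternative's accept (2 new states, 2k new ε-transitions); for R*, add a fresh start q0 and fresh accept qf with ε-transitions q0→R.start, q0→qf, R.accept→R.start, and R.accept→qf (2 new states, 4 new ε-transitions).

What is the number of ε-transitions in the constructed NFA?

14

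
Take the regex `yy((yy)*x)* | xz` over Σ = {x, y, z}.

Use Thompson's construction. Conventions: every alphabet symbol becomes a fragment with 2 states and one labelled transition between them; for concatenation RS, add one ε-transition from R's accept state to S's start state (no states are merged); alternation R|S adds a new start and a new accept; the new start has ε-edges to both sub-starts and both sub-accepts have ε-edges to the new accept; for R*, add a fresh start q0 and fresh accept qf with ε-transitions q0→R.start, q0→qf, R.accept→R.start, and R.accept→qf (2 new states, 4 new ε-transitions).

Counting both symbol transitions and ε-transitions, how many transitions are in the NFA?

24

Recursing over subexpressions:
Each of the 7 symbol leaves contributes 1 transition (1 symbol, 0 ε).
  yy : 3 transitions (2 symbol, 1 ε)
  (yy)* : 7 transitions (2 symbol, 5 ε)
  (yy)*x : 9 transitions (3 symbol, 6 ε)
  ((yy)*x)* : 13 transitions (3 symbol, 10 ε)
  yy((yy)*x)* : 17 transitions (5 symbol, 12 ε)
  xz : 3 transitions (2 symbol, 1 ε)
  yy((yy)*x)* | xz : 24 transitions (7 symbol, 17 ε)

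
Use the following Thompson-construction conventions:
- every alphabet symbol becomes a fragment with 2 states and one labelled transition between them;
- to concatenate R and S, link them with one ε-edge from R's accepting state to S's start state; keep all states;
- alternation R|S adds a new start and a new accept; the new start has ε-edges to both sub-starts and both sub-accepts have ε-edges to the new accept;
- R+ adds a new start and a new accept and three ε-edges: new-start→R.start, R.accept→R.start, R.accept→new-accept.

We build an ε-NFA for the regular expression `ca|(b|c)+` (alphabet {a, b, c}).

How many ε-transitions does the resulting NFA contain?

Bottom-up over the parse tree:
Each of the 4 symbol leaves contributes 0 ε-transitions.
  ca = 1 ε-transition
  b|c = 4 ε-transitions
  (b|c)+ = 7 ε-transitions
  ca|(b|c)+ = 12 ε-transitions

12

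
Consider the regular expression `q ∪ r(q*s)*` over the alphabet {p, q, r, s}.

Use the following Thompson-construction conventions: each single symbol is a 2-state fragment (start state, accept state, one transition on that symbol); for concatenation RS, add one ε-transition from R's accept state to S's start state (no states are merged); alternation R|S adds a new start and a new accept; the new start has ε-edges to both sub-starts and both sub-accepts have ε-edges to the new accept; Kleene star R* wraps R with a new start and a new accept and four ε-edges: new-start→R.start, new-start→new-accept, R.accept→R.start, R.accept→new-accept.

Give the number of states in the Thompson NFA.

14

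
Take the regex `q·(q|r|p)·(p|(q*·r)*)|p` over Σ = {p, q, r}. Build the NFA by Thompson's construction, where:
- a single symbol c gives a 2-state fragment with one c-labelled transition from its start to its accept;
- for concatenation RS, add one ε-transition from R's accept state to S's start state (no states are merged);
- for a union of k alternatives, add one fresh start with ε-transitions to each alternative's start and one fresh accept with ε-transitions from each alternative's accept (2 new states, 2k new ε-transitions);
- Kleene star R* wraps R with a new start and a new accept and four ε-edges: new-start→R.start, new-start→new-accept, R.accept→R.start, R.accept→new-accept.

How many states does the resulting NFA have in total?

26

Recursing over subexpressions:
Each of the 8 symbol leaves contributes a 2-state fragment.
  q|r|p = 8 states
  q* = 4 states
  q*·r = 6 states
  (q*·r)* = 8 states
  p|(q*·r)* = 12 states
  q·(q|r|p)·(p|(q*·r)*) = 22 states
  q·(q|r|p)·(p|(q*·r)*)|p = 26 states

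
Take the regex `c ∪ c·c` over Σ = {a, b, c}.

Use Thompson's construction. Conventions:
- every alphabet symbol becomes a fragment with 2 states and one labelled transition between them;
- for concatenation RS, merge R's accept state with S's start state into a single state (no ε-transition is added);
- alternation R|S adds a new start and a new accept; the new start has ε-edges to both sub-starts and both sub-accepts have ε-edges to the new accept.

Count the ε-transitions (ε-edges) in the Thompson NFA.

4

By structural recursion:
Each of the 3 symbol leaves contributes 0 ε-transitions.
  c·c → 0 ε-transitions
  c ∪ c·c → 4 ε-transitions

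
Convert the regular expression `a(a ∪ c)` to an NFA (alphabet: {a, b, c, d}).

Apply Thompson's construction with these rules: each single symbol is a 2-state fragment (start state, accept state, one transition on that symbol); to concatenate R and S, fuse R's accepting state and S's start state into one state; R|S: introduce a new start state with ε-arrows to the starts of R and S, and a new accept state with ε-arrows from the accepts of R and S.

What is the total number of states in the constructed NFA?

Recursing over subexpressions:
Each of the 3 symbol leaves contributes a 2-state fragment.
  a ∪ c → 6 states
  a(a ∪ c) → 7 states

7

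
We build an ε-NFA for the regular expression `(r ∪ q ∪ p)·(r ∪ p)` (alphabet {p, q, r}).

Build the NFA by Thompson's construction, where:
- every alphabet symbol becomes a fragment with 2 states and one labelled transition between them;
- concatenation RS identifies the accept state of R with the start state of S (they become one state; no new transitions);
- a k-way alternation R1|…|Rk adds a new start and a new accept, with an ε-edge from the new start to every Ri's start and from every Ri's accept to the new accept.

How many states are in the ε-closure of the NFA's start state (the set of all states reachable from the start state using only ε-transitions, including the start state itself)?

Let C(F) = |ε-closure(F.start)| within fragment F, and note whether F accepts ε. Symbol fragments have C = 1 and do not accept ε. Then:
  r ∪ q ∪ p → new start ε-reaches every alternative's start; none of them accept ε, so the new accept is not reached: |closure| = 1 + 1 + 1 + 1 = 4
  r ∪ p → new start ε-reaches every alternative's start; none of them accept ε, so the new accept is not reached: |closure| = 1 + 1 + 1 = 3
  (r ∪ q ∪ p)·(r ∪ p) → same as the first factor's closure: |closure| = 4

4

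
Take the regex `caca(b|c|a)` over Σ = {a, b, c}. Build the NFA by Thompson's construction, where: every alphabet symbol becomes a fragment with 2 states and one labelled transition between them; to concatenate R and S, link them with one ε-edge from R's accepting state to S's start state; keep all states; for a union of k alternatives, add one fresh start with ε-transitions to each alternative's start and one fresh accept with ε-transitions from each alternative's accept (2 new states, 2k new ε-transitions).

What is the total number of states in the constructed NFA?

16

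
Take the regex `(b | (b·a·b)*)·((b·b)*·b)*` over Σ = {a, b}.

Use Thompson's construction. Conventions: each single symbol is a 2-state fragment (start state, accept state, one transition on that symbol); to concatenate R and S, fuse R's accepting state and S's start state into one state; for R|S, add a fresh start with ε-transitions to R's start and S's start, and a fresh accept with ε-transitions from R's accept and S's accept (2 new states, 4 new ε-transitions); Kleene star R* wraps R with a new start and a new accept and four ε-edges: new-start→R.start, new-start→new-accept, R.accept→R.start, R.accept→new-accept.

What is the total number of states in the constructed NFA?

17

Per subexpression:
Each of the 7 symbol leaves contributes a 2-state fragment.
  b·a·b → 4 states
  (b·a·b)* → 6 states
  b | (b·a·b)* → 10 states
  b·b → 3 states
  (b·b)* → 5 states
  (b·b)*·b → 6 states
  ((b·b)*·b)* → 8 states
  (b | (b·a·b)*)·((b·b)*·b)* → 17 states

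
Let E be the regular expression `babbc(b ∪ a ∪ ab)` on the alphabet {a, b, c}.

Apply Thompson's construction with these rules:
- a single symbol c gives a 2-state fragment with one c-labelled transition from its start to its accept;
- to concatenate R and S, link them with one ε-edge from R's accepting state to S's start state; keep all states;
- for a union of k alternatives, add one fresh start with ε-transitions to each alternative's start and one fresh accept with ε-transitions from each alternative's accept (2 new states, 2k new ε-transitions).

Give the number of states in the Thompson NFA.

Recursing over subexpressions:
Each of the 9 symbol leaves contributes a 2-state fragment.
  ab → 4 states
  b ∪ a ∪ ab → 10 states
  babbc(b ∪ a ∪ ab) → 20 states

20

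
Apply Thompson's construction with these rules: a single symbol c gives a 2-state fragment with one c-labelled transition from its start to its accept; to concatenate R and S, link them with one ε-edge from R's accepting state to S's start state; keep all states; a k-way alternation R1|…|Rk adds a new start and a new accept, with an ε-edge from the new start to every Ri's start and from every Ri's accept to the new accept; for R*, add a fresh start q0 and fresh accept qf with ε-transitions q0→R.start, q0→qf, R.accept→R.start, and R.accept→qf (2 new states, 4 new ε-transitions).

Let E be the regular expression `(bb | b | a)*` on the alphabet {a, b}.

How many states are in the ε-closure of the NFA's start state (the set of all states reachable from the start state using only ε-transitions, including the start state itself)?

6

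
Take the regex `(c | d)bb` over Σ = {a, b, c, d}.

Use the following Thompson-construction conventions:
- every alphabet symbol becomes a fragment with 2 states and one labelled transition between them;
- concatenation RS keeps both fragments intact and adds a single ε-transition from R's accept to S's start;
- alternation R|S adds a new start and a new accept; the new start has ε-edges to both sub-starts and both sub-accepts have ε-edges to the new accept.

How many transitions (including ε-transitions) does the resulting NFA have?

By structural recursion:
Each of the 4 symbol leaves contributes 1 transition (1 symbol, 0 ε).
  c | d — 6 transitions (2 symbol, 4 ε)
  (c | d)bb — 10 transitions (4 symbol, 6 ε)

10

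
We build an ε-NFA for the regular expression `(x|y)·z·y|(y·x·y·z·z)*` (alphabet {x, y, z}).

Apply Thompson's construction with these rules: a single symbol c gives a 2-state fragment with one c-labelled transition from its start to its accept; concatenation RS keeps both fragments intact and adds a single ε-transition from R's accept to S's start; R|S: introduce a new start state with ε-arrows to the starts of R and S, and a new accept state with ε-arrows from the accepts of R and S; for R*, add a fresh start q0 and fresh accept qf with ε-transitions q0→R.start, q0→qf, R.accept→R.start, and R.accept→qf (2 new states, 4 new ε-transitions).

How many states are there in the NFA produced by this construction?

24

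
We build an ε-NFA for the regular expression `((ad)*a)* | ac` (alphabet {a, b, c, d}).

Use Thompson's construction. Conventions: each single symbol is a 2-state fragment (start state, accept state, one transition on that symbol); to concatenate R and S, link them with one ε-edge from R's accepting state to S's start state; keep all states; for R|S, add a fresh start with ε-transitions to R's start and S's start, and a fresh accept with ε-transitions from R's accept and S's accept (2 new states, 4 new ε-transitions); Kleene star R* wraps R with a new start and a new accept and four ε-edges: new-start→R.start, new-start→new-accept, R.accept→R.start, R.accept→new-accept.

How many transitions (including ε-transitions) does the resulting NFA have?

Bottom-up over the parse tree:
Each of the 5 symbol leaves contributes 1 transition (1 symbol, 0 ε).
  ad → 3 transitions (2 symbol, 1 ε)
  (ad)* → 7 transitions (2 symbol, 5 ε)
  (ad)*a → 9 transitions (3 symbol, 6 ε)
  ((ad)*a)* → 13 transitions (3 symbol, 10 ε)
  ac → 3 transitions (2 symbol, 1 ε)
  ((ad)*a)* | ac → 20 transitions (5 symbol, 15 ε)

20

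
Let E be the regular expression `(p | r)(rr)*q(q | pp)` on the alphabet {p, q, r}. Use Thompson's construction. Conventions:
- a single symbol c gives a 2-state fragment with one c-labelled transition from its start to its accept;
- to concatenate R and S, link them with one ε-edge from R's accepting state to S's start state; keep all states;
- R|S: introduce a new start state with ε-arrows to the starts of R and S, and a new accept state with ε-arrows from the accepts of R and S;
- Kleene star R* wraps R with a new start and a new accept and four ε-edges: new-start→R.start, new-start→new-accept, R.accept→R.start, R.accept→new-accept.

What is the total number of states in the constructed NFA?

22

Building bottom-up:
Each of the 8 symbol leaves contributes a 2-state fragment.
  p | r → 6 states
  rr → 4 states
  (rr)* → 6 states
  pp → 4 states
  q | pp → 8 states
  (p | r)(rr)*q(q | pp) → 22 states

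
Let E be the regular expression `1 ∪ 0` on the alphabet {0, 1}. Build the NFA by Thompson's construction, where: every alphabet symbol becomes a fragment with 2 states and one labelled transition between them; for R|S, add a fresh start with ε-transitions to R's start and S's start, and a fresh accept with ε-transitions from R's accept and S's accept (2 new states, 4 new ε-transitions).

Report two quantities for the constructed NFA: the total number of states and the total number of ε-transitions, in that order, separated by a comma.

6, 4

Bottom-up over the parse tree:
Each of the 2 symbol leaves contributes 2 states and 0 ε-transitions.
  1 ∪ 0 — 6 states, 4 ε-transitions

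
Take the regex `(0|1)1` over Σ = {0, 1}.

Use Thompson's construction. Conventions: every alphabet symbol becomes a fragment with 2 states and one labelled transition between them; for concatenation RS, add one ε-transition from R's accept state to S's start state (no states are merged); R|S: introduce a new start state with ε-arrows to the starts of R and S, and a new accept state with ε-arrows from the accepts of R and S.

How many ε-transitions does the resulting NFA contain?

Bottom-up over the parse tree:
Each of the 3 symbol leaves contributes 0 ε-transitions.
  0|1 : 4 ε-transitions
  (0|1)1 : 5 ε-transitions

5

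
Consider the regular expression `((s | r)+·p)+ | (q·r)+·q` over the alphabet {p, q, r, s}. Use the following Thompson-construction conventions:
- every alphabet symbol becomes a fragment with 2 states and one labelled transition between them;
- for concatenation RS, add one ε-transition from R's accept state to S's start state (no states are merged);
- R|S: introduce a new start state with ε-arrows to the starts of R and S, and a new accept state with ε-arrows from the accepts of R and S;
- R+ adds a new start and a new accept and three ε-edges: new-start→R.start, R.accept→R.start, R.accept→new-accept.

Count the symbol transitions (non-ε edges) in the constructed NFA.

Bottom-up over the parse tree:
Each of the 6 symbol leaves contributes exactly 1 symbol transition.
  s | r : 2 symbol transitions
  (s | r)+ : 2 symbol transitions
  (s | r)+·p : 3 symbol transitions
  ((s | r)+·p)+ : 3 symbol transitions
  q·r : 2 symbol transitions
  (q·r)+ : 2 symbol transitions
  (q·r)+·q : 3 symbol transitions
  ((s | r)+·p)+ | (q·r)+·q : 6 symbol transitions

6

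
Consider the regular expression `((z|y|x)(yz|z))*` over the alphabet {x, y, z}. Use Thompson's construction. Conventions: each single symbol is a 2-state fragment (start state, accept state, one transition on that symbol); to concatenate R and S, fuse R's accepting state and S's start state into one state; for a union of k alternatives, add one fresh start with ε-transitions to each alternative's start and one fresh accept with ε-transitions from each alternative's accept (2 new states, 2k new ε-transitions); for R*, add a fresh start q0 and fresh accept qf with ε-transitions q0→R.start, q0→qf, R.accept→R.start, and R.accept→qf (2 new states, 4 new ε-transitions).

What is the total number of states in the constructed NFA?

Recursing over subexpressions:
Each of the 6 symbol leaves contributes a 2-state fragment.
  z|y|x = 8 states
  yz = 3 states
  yz|z = 7 states
  (z|y|x)(yz|z) = 14 states
  ((z|y|x)(yz|z))* = 16 states

16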